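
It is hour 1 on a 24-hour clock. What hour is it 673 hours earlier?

0

673 − 28·24 = 1, so 673 ≡ 1 (mod 24).
(1 − 1) mod 24 = 0.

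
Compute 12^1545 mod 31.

30

Successive squares of 12 mod 31: 12^1≡12, 12^2≡20, 12^4≡28, 12^8≡9, 12^16≡19, 12^32≡20, 12^64≡28, 12^128≡9, 12^256≡19, 12^512≡20, 12^1024≡28.
Since 1545 = 1 + 8 + 512 + 1024 in binary, 12^1545 ≡ 12·9·20·28 ≡ 30 (mod 31).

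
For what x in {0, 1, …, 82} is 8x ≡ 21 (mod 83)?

The inverse of 8 mod 83 is 52 (since 8·52 = 416 ≡ 1).
So x ≡ 52·21 = 1092 ≡ 13 (mod 83).

13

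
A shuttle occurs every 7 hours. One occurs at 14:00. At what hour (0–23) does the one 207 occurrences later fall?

207·7 = 1449.
1449 mod 24 = 9 (since 60·24 = 1440).
(14 + 9) mod 24 = 23.

23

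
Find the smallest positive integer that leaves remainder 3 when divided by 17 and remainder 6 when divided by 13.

71

Since 13·4 ≡ 1 (mod 17), take x = 6 + 13·((3−6)·4 mod 17) = 6 + 13·5 = 71.
Check: 71 mod 17 = 3, 71 mod 13 = 6.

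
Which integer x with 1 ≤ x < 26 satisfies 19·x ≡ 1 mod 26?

26 = 1·19 + 7
19 = 2·7 + 5
7 = 1·5 + 2
5 = 2·2 + 1
2 = 2·1 + 0
Back-substituting gives 19·11 ≡ 1 (mod 26).

11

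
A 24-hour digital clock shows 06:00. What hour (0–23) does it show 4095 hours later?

21

Dividing 4095 by 24 gives quotient 170 and remainder 15.
(6 + 15) mod 24 = 21.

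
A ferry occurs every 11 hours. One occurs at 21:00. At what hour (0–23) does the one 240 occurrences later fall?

240·11 = 2640.
2640 mod 24 = 0 (since 110·24 = 2640).
(21 + 0) mod 24 = 21.

21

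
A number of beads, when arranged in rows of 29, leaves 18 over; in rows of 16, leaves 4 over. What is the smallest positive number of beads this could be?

308

x ≡ 4 (mod 16) gives x ∈ {4, 20, 36, 52, 68, 84, 100, 116, …}.
The first of these with x mod 29 = 18 is 308.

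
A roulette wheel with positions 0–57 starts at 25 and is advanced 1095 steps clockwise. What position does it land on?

1095 mod 58 = 51 (since 18·58 = 1044).
(25 + 51) mod 58 = 18.

18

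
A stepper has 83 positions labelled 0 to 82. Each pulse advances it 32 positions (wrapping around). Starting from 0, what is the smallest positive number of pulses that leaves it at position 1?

13

83 = 2·32 + 19
32 = 1·19 + 13
19 = 1·13 + 6
13 = 2·6 + 1
6 = 6·1 + 0
Back-substituting gives 32·13 ≡ 1 (mod 83).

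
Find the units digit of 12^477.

The units digit of 12^n cycles with period 4: 2, 4, 8, 6, …
477 mod 4 = 1, so the last digit matches 2^1 = 2.

2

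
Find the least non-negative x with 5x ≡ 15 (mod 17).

5⁻¹ ≡ 7 (mod 17) because 5·7 = 35 = 2·17 + 1.
So x ≡ 7·15 = 105 ≡ 3 (mod 17).

3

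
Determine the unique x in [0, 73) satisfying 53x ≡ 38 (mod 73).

53⁻¹ ≡ 62 (mod 73) because 53·62 = 3286 = 45·73 + 1.
Multiplying both sides by 62: x ≡ 62·38 = 2356 ≡ 20 (mod 73).

20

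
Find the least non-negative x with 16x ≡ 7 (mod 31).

14

The inverse of 16 mod 31 is 2 (since 16·2 = 32 ≡ 1).
So x ≡ 2·7 = 14 ≡ 14 (mod 31).
Check: 16·14 = 224 = 7·31 + 7.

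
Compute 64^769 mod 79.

67

Successive squares of 64 mod 79: 64^1≡64, 64^2≡67, 64^4≡65, 64^8≡38, 64^16≡22, 64^32≡10, 64^64≡21, 64^128≡46, 64^256≡62, 64^512≡52.
769 = 1 + 256 + 512, so 64^769 ≡ 64·62·52 ≡ 67 (mod 79).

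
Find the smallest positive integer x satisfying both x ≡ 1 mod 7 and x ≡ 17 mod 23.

155

x ≡ 1 (mod 7) gives x ∈ {1, 8, 15, 22, 29, 36, 43, 50, …}.
The first of these with x mod 23 = 17 is 155.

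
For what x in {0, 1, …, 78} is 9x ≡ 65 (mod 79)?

9⁻¹ ≡ 44 (mod 79) because 9·44 = 396 = 5·79 + 1.
Multiplying both sides by 44: x ≡ 44·65 = 2860 ≡ 16 (mod 79).

16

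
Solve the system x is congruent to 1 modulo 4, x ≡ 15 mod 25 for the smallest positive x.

Since 25·1 ≡ 1 (mod 4), take x = 15 + 25·((1−15)·1 mod 4) = 15 + 25·2 = 65.
Check: 65 mod 4 = 1, 65 mod 25 = 15.

65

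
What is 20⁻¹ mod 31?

14

31 = 1·20 + 11
20 = 1·11 + 9
11 = 1·9 + 2
9 = 4·2 + 1
2 = 2·1 + 0
Back-substituting gives 20·14 ≡ 1 (mod 31).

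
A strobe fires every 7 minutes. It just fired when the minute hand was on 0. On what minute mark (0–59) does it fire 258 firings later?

258·7 = 1806.
1806 − 30·60 = 6, so 1806 ≡ 6 (mod 60).
(0 + 6) mod 60 = 6.

6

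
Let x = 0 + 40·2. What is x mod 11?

3

40·2 = 80.
80 = 7·11 + 3, so 80 mod 11 = 3.
(0 + 3) mod 11 = 3.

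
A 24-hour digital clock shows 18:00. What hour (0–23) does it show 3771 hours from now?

3771 − 157·24 = 3, so 3771 ≡ 3 (mod 24).
(18 + 3) mod 24 = 21.

21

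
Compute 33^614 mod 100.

Successive squares of 33 mod 100: 33^1≡33, 33^2≡89, 33^4≡21, 33^8≡41, 33^16≡81, 33^32≡61, 33^64≡21, 33^128≡41, 33^256≡81, 33^512≡61.
614 = 2 + 4 + 32 + 64 + 512, so 33^614 ≡ 89·21·61·21·61 ≡ 29 (mod 100).

29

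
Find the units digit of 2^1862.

4

The units digit of 2^n cycles with period 4: 2, 4, 8, 6, …
1862 mod 4 = 2, so the last digit matches 2^2 = 4.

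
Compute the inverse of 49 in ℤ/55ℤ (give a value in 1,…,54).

55 = 1·49 + 6
49 = 8·6 + 1
6 = 6·1 + 0
Back-substituting gives 49·9 ≡ 1 (mod 55).

9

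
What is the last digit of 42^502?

The units digit of 42^n cycles with period 4: 2, 4, 8, 6, …
502 leaves remainder 2 on division by 4, so 42^502 ends in 4.

4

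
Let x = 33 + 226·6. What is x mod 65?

226·6 = 1356.
1356 − 20·65 = 56, so 1356 ≡ 56 (mod 65).
(33 + 56) mod 65 = 24.

24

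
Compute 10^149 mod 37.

26

Square-and-reduce mod 37: 10^1≡10, 10^2≡26, 10^4≡10, 10^8≡26, 10^16≡10, 10^32≡26, 10^64≡10, 10^128≡26.
149 = 1 + 4 + 16 + 128, so 10^149 ≡ 10·10·10·26 ≡ 26 (mod 37).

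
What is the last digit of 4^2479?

4

The units digit of 4^n cycles with period 2: 4, 6, …
2479 mod 2 = 1, so the last digit matches 4^1 = 4.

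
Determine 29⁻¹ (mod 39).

29·35 = 1015 = 26·39 + 1, so 29⁻¹ ≡ 35 (mod 39).

35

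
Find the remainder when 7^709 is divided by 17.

Successive squares of 7 mod 17: 7^1≡7, 7^2≡15, 7^4≡4, 7^8≡16, 7^16≡1, 7^32≡1, 7^64≡1, 7^128≡1, 7^256≡1, 7^512≡1.
709 = 1 + 4 + 64 + 128 + 512, so 7^709 ≡ 7·4·1·1·1 ≡ 11 (mod 17).

11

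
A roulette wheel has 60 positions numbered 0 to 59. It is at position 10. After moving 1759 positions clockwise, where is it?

Dividing 1759 by 60 gives quotient 29 and remainder 19.
(10 + 19) mod 60 = 29.

29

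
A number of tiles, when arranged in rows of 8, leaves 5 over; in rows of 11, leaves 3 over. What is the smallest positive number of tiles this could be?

Since 11·3 ≡ 1 (mod 8), take x = 3 + 11·((5−3)·3 mod 8) = 3 + 11·6 = 69.
Check: 69 mod 8 = 5, 69 mod 11 = 3.

69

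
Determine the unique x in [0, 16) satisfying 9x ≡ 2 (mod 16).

9⁻¹ ≡ 9 (mod 16) because 9·9 = 81 = 5·16 + 1.
So x ≡ 9·2 = 18 ≡ 2 (mod 16).

2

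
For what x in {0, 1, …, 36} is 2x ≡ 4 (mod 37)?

2

The inverse of 2 mod 37 is 19 (since 2·19 = 38 ≡ 1).
So x ≡ 19·4 = 76 ≡ 2 (mod 37).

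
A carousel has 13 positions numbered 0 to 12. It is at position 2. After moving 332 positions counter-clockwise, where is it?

8

Dividing 332 by 13 gives quotient 25 and remainder 7.
(2 − 7) mod 13 = 8.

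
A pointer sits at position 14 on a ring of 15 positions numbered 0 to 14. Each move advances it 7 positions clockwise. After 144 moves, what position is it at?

144·7 = 1008.
1008 = 67·15 + 3, so 1008 mod 15 = 3.
(14 + 3) mod 15 = 2.

2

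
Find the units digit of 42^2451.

8

Last digits of 2^n: 2, 4, 8, 6 (period 4).
2451 leaves remainder 3 on division by 4, so 42^2451 ends in 8.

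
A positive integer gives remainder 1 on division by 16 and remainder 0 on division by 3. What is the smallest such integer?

33

x ≡ 0 (mod 3) gives x ∈ {0, 3, 6, 9, 12, 15, 18, 21, …}.
The first of these with x mod 16 = 1 is 33.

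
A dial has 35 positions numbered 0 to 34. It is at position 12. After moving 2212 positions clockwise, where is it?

19

2212 − 63·35 = 7, so 2212 ≡ 7 (mod 35).
(12 + 7) mod 35 = 19.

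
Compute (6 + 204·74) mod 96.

204·74 = 15096.
15096 = 157·96 + 24, so 15096 mod 96 = 24.
(6 + 24) mod 96 = 30.

30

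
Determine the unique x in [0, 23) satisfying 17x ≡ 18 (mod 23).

20

17⁻¹ ≡ 19 (mod 23) because 17·19 = 323 = 14·23 + 1.
Multiplying both sides by 19: x ≡ 19·18 = 342 ≡ 20 (mod 23).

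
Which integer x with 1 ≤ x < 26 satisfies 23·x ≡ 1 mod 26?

26 = 1·23 + 3
23 = 7·3 + 2
3 = 1·2 + 1
2 = 2·1 + 0
Back-substituting gives 23·17 ≡ 1 (mod 26).

17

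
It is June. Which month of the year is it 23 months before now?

July

23 mod 12 = 11 (since 1·12 = 12).
June − 11 months → July.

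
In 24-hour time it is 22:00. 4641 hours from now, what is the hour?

7

4641 − 193·24 = 9, so 4641 ≡ 9 (mod 24).
(22 + 9) mod 24 = 7.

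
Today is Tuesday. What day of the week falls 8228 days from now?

Dividing 8228 by 7 gives quotient 1175 and remainder 3.
Tuesday + 3 days → Friday.

Friday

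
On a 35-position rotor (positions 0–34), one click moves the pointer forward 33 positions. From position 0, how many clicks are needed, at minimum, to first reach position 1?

17

33·17 = 561 = 16·35 + 1, so 33⁻¹ ≡ 17 (mod 35).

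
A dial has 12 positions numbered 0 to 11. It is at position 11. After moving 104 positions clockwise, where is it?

7

Dividing 104 by 12 gives quotient 8 and remainder 8.
(11 + 8) mod 12 = 7.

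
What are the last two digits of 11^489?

Square-and-reduce mod 100: 11^1≡11, 11^2≡21, 11^4≡41, 11^8≡81, 11^16≡61, 11^32≡21, 11^64≡41, 11^128≡81, 11^256≡61.
489 = 1 + 8 + 32 + 64 + 128 + 256, so 11^489 ≡ 11·81·21·41·81·61 ≡ 91 (mod 100).

91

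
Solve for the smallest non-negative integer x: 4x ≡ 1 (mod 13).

10

4⁻¹ ≡ 10 (mod 13) because 4·10 = 40 = 3·13 + 1.
So x ≡ 10·1 = 10 ≡ 10 (mod 13).
Check: 4·10 = 40 = 3·13 + 1.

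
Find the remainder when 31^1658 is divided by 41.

By repeated squaring mod 41: 31^1≡31, 31^2≡18, 31^4≡37, 31^8≡16, 31^16≡10, 31^32≡18, 31^64≡37, 31^128≡16, 31^256≡10, 31^512≡18, 31^1024≡37.
Since 1658 = 2 + 8 + 16 + 32 + 64 + 512 + 1024 in binary, 31^1658 ≡ 18·16·10·18·37·18·37 ≡ 16 (mod 41).

16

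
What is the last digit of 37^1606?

9

The units digit of 37^n cycles with period 4: 7, 9, 3, 1, …
1606 leaves remainder 2 on division by 4, so 37^1606 ends in 9.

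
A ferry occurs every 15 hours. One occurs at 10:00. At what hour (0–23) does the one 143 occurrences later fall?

143·15 = 2145.
2145 mod 24 = 9 (since 89·24 = 2136).
(10 + 9) mod 24 = 19.

19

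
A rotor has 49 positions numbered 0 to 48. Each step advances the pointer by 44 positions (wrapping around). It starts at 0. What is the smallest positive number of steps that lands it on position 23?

15

44⁻¹ ≡ 39 (mod 49) because 44·39 = 1716 = 35·49 + 1.
Multiplying both sides by 39: x ≡ 39·23 = 897 ≡ 15 (mod 49).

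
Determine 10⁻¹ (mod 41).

37

10·37 = 370 = 9·41 + 1, so 10⁻¹ ≡ 37 (mod 41).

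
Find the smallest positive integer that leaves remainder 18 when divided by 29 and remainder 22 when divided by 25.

x ≡ 22 (mod 25) gives x ∈ {22, 47}.
The first of these with x mod 29 = 18 is 47.

47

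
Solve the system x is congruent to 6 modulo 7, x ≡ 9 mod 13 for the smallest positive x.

Since 13·6 ≡ 1 (mod 7), take x = 9 + 13·((6−9)·6 mod 7) = 9 + 13·3 = 48.
Check: 48 mod 7 = 6, 48 mod 13 = 9.

48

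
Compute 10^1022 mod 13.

Square-and-reduce mod 13: 10^1≡10, 10^2≡9, 10^4≡3, 10^8≡9, 10^16≡3, 10^32≡9, 10^64≡3, 10^128≡9, 10^256≡3, 10^512≡9.
Since 1022 = 2 + 4 + 8 + 16 + 32 + 64 + 128 + 256 + 512 in binary, 10^1022 ≡ 9·3·9·3·9·3·9·3·9 ≡ 9 (mod 13).

9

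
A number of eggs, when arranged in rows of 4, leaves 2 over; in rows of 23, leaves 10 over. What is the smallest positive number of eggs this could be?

x ≡ 2 (mod 4) gives x ∈ {2, 6, 10}.
The first of these with x mod 23 = 10 is 10.

10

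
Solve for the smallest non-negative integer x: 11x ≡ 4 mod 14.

8

11⁻¹ ≡ 9 (mod 14) because 11·9 = 99 = 7·14 + 1.
So x ≡ 9·4 = 36 ≡ 8 (mod 14).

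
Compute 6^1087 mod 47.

32

Successive squares of 6 mod 47: 6^1≡6, 6^2≡36, 6^4≡27, 6^8≡24, 6^16≡12, 6^32≡3, 6^64≡9, 6^128≡34, 6^256≡28, 6^512≡32, 6^1024≡37.
1087 = 1 + 2 + 4 + 8 + 16 + 32 + 1024, so 6^1087 ≡ 6·36·27·24·12·3·37 ≡ 32 (mod 47).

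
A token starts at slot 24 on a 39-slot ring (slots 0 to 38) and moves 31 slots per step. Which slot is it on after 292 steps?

28

292·31 = 9052.
9052 = 232·39 + 4, so 9052 mod 39 = 4.
(24 + 4) mod 39 = 28.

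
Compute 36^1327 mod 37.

Successive squares of 36 mod 37: 36^1≡36, 36^2≡1, 36^4≡1, 36^8≡1, 36^16≡1, 36^32≡1, 36^64≡1, 36^128≡1, 36^256≡1, 36^512≡1, 36^1024≡1.
1327 = 1 + 2 + 4 + 8 + 32 + 256 + 1024, so 36^1327 ≡ 36·1·1·1·1·1·1 ≡ 36 (mod 37).

36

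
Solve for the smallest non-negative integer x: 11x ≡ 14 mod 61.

29

The inverse of 11 mod 61 is 50 (since 11·50 = 550 ≡ 1).
So x ≡ 50·14 = 700 ≡ 29 (mod 61).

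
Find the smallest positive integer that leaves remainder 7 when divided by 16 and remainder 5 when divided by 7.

103

x ≡ 5 (mod 7) gives x ∈ {5, 12, 19, 26, 33, 40, 47, 54, …}.
The first of these with x mod 16 = 7 is 103.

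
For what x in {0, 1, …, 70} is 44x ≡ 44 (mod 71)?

44⁻¹ ≡ 21 (mod 71) because 44·21 = 924 = 13·71 + 1.
Multiplying both sides by 21: x ≡ 21·44 = 924 ≡ 1 (mod 71).
Check: 44·1 = 44 = 0·71 + 44.

1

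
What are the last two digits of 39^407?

79

Successive squares of 39 mod 100: 39^1≡39, 39^2≡21, 39^4≡41, 39^8≡81, 39^16≡61, 39^32≡21, 39^64≡41, 39^128≡81, 39^256≡61.
Since 407 = 1 + 2 + 4 + 16 + 128 + 256 in binary, 39^407 ≡ 39·21·41·61·81·61 ≡ 79 (mod 100).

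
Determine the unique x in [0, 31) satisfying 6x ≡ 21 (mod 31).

6⁻¹ ≡ 26 (mod 31) because 6·26 = 156 = 5·31 + 1.
Multiplying both sides by 26: x ≡ 26·21 = 546 ≡ 19 (mod 31).
Check: 6·19 = 114 = 3·31 + 21.

19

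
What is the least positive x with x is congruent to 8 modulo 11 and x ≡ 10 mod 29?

184

Since 29·8 ≡ 1 (mod 11), take x = 10 + 29·((8−10)·8 mod 11) = 10 + 29·6 = 184.
Check: 184 mod 11 = 8, 184 mod 29 = 10.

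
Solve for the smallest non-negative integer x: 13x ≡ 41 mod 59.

13⁻¹ ≡ 50 (mod 59) because 13·50 = 650 = 11·59 + 1.
So x ≡ 50·41 = 2050 ≡ 44 (mod 59).

44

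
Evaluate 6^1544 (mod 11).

By repeated squaring mod 11: 6^1≡6, 6^2≡3, 6^4≡9, 6^8≡4, 6^16≡5, 6^32≡3, 6^64≡9, 6^128≡4, 6^256≡5, 6^512≡3, 6^1024≡9.
1544 = 8 + 512 + 1024, so 6^1544 ≡ 4·3·9 ≡ 9 (mod 11).

9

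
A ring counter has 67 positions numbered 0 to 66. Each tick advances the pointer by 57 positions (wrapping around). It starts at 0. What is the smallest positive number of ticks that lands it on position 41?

The inverse of 57 mod 67 is 20 (since 57·20 = 1140 ≡ 1).
So x ≡ 20·41 = 820 ≡ 16 (mod 67).

16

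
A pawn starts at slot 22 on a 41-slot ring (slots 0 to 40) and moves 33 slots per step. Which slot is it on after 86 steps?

31

86·33 = 2838.
2838 mod 41 = 9 (since 69·41 = 2829).
(22 + 9) mod 41 = 31.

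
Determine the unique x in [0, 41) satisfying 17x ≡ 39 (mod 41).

The inverse of 17 mod 41 is 29 (since 17·29 = 493 ≡ 1).
Multiplying both sides by 29: x ≡ 29·39 = 1131 ≡ 24 (mod 41).
Check: 17·24 = 408 = 9·41 + 39.

24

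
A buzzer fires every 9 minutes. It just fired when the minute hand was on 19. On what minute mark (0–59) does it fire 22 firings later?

22·9 = 198.
Dividing 198 by 60 gives quotient 3 and remainder 18.
(19 + 18) mod 60 = 37.

37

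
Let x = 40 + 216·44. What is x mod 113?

52

216·44 = 9504.
9504 − 84·113 = 12, so 9504 ≡ 12 (mod 113).
(40 + 12) mod 113 = 52.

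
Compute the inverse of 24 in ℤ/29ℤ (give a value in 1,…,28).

24·23 = 552 = 19·29 + 1, so 24⁻¹ ≡ 23 (mod 29).

23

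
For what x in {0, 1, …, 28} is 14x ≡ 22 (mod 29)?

14

The inverse of 14 mod 29 is 27 (since 14·27 = 378 ≡ 1).
Multiplying both sides by 27: x ≡ 27·22 = 594 ≡ 14 (mod 29).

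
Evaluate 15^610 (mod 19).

6

By repeated squaring mod 19: 15^1≡15, 15^2≡16, 15^4≡9, 15^8≡5, 15^16≡6, 15^32≡17, 15^64≡4, 15^128≡16, 15^256≡9, 15^512≡5.
Since 610 = 2 + 32 + 64 + 512 in binary, 15^610 ≡ 16·17·4·5 ≡ 6 (mod 19).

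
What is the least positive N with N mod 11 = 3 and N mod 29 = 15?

102

Since 29·8 ≡ 1 (mod 11), take x = 15 + 29·((3−15)·8 mod 11) = 15 + 29·3 = 102.
Check: 102 mod 11 = 3, 102 mod 29 = 15.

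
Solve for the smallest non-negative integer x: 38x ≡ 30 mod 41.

38⁻¹ ≡ 27 (mod 41) because 38·27 = 1026 = 25·41 + 1.
So x ≡ 27·30 = 810 ≡ 31 (mod 41).

31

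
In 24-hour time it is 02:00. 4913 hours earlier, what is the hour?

9

4913 mod 24 = 17 (since 204·24 = 4896).
(2 − 17) mod 24 = 9.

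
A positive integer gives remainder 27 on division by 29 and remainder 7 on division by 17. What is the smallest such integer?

x ≡ 7 (mod 17) gives x ∈ {7, 24, 41, 58, 75, 92, 109, 126, …}.
The first of these with x mod 29 = 27 is 143.

143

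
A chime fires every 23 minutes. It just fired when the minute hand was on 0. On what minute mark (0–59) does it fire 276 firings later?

276·23 = 6348.
6348 mod 60 = 48 (since 105·60 = 6300).
(0 + 48) mod 60 = 48.

48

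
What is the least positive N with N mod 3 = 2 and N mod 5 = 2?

x ≡ 2 (mod 3) gives x ∈ {2}.
The first of these with x mod 5 = 2 is 2.

2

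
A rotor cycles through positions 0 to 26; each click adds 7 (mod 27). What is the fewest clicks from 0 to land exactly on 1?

4

27 = 3·7 + 6
7 = 1·6 + 1
6 = 6·1 + 0
Back-substituting gives 7·4 ≡ 1 (mod 27).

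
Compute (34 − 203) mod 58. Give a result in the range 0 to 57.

203 mod 58 = 29 (since 3·58 = 174).
(34 − 29) mod 58 = 5.

5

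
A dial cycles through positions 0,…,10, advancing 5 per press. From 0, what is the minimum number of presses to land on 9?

4

5⁻¹ ≡ 9 (mod 11) because 5·9 = 45 = 4·11 + 1.
Multiplying both sides by 9: x ≡ 9·9 = 81 ≡ 4 (mod 11).
Check: 5·4 = 20 = 1·11 + 9.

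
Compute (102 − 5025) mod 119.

5025 = 42·119 + 27, so 5025 mod 119 = 27.
(102 − 27) mod 119 = 75.

75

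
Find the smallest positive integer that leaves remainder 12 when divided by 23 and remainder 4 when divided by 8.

12

Since 8·3 ≡ 1 (mod 23), take x = 4 + 8·((12−4)·3 mod 23) = 4 + 8·1 = 12.
Check: 12 mod 23 = 12, 12 mod 8 = 4.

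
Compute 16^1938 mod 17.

Square-and-reduce mod 17: 16^1≡16, 16^2≡1, 16^4≡1, 16^8≡1, 16^16≡1, 16^32≡1, 16^64≡1, 16^128≡1, 16^256≡1, 16^512≡1, 16^1024≡1.
Since 1938 = 2 + 16 + 128 + 256 + 512 + 1024 in binary, 16^1938 ≡ 1·1·1·1·1·1 ≡ 1 (mod 17).

1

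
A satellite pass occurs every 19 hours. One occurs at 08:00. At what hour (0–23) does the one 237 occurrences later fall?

237·19 = 4503.
4503 mod 24 = 15 (since 187·24 = 4488).
(8 + 15) mod 24 = 23.

23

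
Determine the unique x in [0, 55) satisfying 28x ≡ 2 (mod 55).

4

The inverse of 28 mod 55 is 2 (since 28·2 = 56 ≡ 1).
Multiplying both sides by 2: x ≡ 2·2 = 4 ≡ 4 (mod 55).
Check: 28·4 = 112 = 2·55 + 2.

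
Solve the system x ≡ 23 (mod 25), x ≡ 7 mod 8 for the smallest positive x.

x ≡ 7 (mod 8) gives x ∈ {7, 15, 23}.
The first of these with x mod 25 = 23 is 23.

23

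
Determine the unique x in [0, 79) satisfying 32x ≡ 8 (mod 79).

32⁻¹ ≡ 42 (mod 79) because 32·42 = 1344 = 17·79 + 1.
Multiplying both sides by 42: x ≡ 42·8 = 336 ≡ 20 (mod 79).

20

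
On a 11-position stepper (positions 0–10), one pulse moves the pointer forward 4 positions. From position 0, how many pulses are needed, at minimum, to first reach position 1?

4·3 = 12 = 1·11 + 1, so 4⁻¹ ≡ 3 (mod 11).

3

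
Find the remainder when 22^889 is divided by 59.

Successive squares of 22 mod 59: 22^1≡22, 22^2≡12, 22^4≡26, 22^8≡27, 22^16≡21, 22^32≡28, 22^64≡17, 22^128≡53, 22^256≡36, 22^512≡57.
Since 889 = 1 + 8 + 16 + 32 + 64 + 256 + 512 in binary, 22^889 ≡ 22·27·21·28·17·36·57 ≡ 57 (mod 59).

57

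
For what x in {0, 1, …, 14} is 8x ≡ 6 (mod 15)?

12

The inverse of 8 mod 15 is 2 (since 8·2 = 16 ≡ 1).
So x ≡ 2·6 = 12 ≡ 12 (mod 15).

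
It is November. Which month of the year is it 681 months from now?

681 − 56·12 = 9, so 681 ≡ 9 (mod 12).
November + 9 months → August.

August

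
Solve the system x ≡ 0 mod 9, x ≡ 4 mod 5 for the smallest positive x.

x ≡ 4 (mod 5) gives x ∈ {4, 9}.
The first of these with x mod 9 = 0 is 9.

9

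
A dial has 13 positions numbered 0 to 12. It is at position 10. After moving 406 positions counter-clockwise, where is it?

406 = 31·13 + 3, so 406 mod 13 = 3.
(10 − 3) mod 13 = 7.

7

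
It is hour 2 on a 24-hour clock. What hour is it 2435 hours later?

2435 = 101·24 + 11, so 2435 mod 24 = 11.
(2 + 11) mod 24 = 13.

13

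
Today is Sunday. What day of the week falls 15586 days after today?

Dividing 15586 by 7 gives quotient 2226 and remainder 4.
Sunday + 4 days → Thursday.

Thursday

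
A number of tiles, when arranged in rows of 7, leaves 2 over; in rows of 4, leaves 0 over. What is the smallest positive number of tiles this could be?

16

x ≡ 0 (mod 4) gives x ∈ {0, 4, 8, 12, 16}.
The first of these with x mod 7 = 2 is 16.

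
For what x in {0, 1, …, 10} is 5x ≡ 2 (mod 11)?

7

5⁻¹ ≡ 9 (mod 11) because 5·9 = 45 = 4·11 + 1.
So x ≡ 9·2 = 18 ≡ 7 (mod 11).
Check: 5·7 = 35 = 3·11 + 2.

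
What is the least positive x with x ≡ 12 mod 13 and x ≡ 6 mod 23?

259

Since 23·4 ≡ 1 (mod 13), take x = 6 + 23·((12−6)·4 mod 13) = 6 + 23·11 = 259.
Check: 259 mod 13 = 12, 259 mod 23 = 6.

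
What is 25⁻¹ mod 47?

47 = 1·25 + 22
25 = 1·22 + 3
22 = 7·3 + 1
3 = 3·1 + 0
Back-substituting gives 25·32 ≡ 1 (mod 47).

32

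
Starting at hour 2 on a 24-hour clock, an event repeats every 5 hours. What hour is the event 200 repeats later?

18

200·5 = 1000.
Dividing 1000 by 24 gives quotient 41 and remainder 16.
(2 + 16) mod 24 = 18.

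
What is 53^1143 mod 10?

7

Last digits of 3^n: 3, 9, 7, 1 (period 4).
1143 leaves remainder 3 on division by 4, so 53^1143 ends in 7.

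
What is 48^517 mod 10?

8

Powers of 8 mod 10 repeat with period 4: 8, 4, 2, 6.
517 leaves remainder 1 on division by 4, so 48^517 ends in 8.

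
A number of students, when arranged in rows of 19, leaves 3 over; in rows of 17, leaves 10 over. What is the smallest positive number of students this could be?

231

x ≡ 10 (mod 17) gives x ∈ {10, 27, 44, 61, 78, 95, 112, 129, …}.
The first of these with x mod 19 = 3 is 231.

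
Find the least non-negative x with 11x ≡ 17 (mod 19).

The inverse of 11 mod 19 is 7 (since 11·7 = 77 ≡ 1).
So x ≡ 7·17 = 119 ≡ 5 (mod 19).

5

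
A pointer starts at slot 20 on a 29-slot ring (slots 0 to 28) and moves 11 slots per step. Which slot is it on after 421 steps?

421·11 = 4631.
4631 mod 29 = 20 (since 159·29 = 4611).
(20 + 20) mod 29 = 11.

11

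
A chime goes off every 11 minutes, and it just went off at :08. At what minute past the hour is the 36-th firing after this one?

36·11 = 396.
396 = 6·60 + 36, so 396 mod 60 = 36.
(8 + 36) mod 60 = 44.

44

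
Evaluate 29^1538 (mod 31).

8

Successive squares of 29 mod 31: 29^1≡29, 29^2≡4, 29^4≡16, 29^8≡8, 29^16≡2, 29^32≡4, 29^64≡16, 29^128≡8, 29^256≡2, 29^512≡4, 29^1024≡16.
1538 = 2 + 512 + 1024, so 29^1538 ≡ 4·4·16 ≡ 8 (mod 31).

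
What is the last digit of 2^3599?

8

Last digits of 2^n: 2, 4, 8, 6 (period 4).
3599 mod 4 = 3, so the last digit matches 2^3 = 8.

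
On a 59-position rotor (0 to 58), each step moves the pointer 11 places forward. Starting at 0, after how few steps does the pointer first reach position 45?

11⁻¹ ≡ 43 (mod 59) because 11·43 = 473 = 8·59 + 1.
So x ≡ 43·45 = 1935 ≡ 47 (mod 59).
Check: 11·47 = 517 = 8·59 + 45.

47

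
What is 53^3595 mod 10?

7

The units digit of 53^n cycles with period 4: 3, 9, 7, 1, …
3595 leaves remainder 3 on division by 4, so 53^3595 ends in 7.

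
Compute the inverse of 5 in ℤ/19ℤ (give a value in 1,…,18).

4

19 = 3·5 + 4
5 = 1·4 + 1
4 = 4·1 + 0
Back-substituting gives 5·4 ≡ 1 (mod 19).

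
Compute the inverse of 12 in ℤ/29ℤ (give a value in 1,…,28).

17

29 = 2·12 + 5
12 = 2·5 + 2
5 = 2·2 + 1
2 = 2·1 + 0
Back-substituting gives 12·17 ≡ 1 (mod 29).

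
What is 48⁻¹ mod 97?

95

48·95 = 4560 = 47·97 + 1, so 48⁻¹ ≡ 95 (mod 97).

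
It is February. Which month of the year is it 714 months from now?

August

714 mod 12 = 6 (since 59·12 = 708).
February + 6 months → August.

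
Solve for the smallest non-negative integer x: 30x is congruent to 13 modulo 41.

The inverse of 30 mod 41 is 26 (since 30·26 = 780 ≡ 1).
So x ≡ 26·13 = 338 ≡ 10 (mod 41).

10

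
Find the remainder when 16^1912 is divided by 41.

Square-and-reduce mod 41: 16^1≡16, 16^2≡10, 16^4≡18, 16^8≡37, 16^16≡16, 16^32≡10, 16^64≡18, 16^128≡37, 16^256≡16, 16^512≡10, 16^1024≡18.
1912 = 8 + 16 + 32 + 64 + 256 + 512 + 1024, so 16^1912 ≡ 37·16·10·18·16·10·18 ≡ 10 (mod 41).

10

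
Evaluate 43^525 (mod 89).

By repeated squaring mod 89: 43^1≡43, 43^2≡69, 43^4≡44, 43^8≡67, 43^16≡39, 43^32≡8, 43^64≡64, 43^128≡2, 43^256≡4, 43^512≡16.
525 = 1 + 4 + 8 + 512, so 43^525 ≡ 43·44·67·16 ≡ 3 (mod 89).

3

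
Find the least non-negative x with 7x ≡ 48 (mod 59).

7⁻¹ ≡ 17 (mod 59) because 7·17 = 119 = 2·59 + 1.
Multiplying both sides by 17: x ≡ 17·48 = 816 ≡ 49 (mod 59).
Check: 7·49 = 343 = 5·59 + 48.

49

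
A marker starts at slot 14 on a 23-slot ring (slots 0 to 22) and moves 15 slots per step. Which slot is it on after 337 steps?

9

337·15 = 5055.
Dividing 5055 by 23 gives quotient 219 and remainder 18.
(14 + 18) mod 23 = 9.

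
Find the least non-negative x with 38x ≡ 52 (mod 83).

The inverse of 38 mod 83 is 59 (since 38·59 = 2242 ≡ 1).
So x ≡ 59·52 = 3068 ≡ 80 (mod 83).
Check: 38·80 = 3040 = 36·83 + 52.

80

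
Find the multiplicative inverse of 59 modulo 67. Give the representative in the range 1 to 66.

59·25 = 1475 = 22·67 + 1, so 59⁻¹ ≡ 25 (mod 67).

25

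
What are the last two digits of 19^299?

By repeated squaring mod 100: 19^1≡19, 19^2≡61, 19^4≡21, 19^8≡41, 19^16≡81, 19^32≡61, 19^64≡21, 19^128≡41, 19^256≡81.
Since 299 = 1 + 2 + 8 + 32 + 256 in binary, 19^299 ≡ 19·61·41·61·81 ≡ 79 (mod 100).

79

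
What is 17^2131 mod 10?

3

Last digits of 7^n: 7, 9, 3, 1 (period 4).
2131 leaves remainder 3 on division by 4, so 17^2131 ends in 3.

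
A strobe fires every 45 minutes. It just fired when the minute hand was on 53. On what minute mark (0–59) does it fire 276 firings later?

53

276·45 = 12420.
12420 = 207·60 + 0, so 12420 mod 60 = 0.
(53 + 0) mod 60 = 53.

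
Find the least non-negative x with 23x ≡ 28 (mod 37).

The inverse of 23 mod 37 is 29 (since 23·29 = 667 ≡ 1).
Multiplying both sides by 29: x ≡ 29·28 = 812 ≡ 35 (mod 37).

35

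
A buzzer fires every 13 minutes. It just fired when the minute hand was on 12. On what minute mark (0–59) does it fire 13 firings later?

13·13 = 169.
169 mod 60 = 49 (since 2·60 = 120).
(12 + 49) mod 60 = 1.

1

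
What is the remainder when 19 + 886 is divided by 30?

886 mod 30 = 16 (since 29·30 = 870).
(19 + 16) mod 30 = 5.

5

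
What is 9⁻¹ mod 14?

14 = 1·9 + 5
9 = 1·5 + 4
5 = 1·4 + 1
4 = 4·1 + 0
Back-substituting gives 9·11 ≡ 1 (mod 14).

11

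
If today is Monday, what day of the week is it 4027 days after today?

Dividing 4027 by 7 gives quotient 575 and remainder 2.
Monday + 2 days → Wednesday.

Wednesday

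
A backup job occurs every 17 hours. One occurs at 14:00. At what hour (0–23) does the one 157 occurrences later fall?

19

157·17 = 2669.
Dividing 2669 by 24 gives quotient 111 and remainder 5.
(14 + 5) mod 24 = 19.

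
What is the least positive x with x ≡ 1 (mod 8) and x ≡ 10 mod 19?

x ≡ 1 (mod 8) gives x ∈ {1, 9, 17, 25, 33, 41, 49, 57, …}.
The first of these with x mod 19 = 10 is 105.

105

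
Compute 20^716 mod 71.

45

Successive squares of 20 mod 71: 20^1≡20, 20^2≡45, 20^4≡37, 20^8≡20, 20^16≡45, 20^32≡37, 20^64≡20, 20^128≡45, 20^256≡37, 20^512≡20.
716 = 4 + 8 + 64 + 128 + 512, so 20^716 ≡ 37·20·20·45·20 ≡ 45 (mod 71).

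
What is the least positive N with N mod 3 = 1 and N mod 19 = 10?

x ≡ 1 (mod 3) gives x ∈ {1, 4, 7, 10}.
The first of these with x mod 19 = 10 is 10.

10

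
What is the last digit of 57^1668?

1

Last digits of 7^n: 7, 9, 3, 1 (period 4).
1668 mod 4 = 0, so the last digit matches 7^4 = 1.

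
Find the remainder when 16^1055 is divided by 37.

34

Successive squares of 16 mod 37: 16^1≡16, 16^2≡34, 16^4≡9, 16^8≡7, 16^16≡12, 16^32≡33, 16^64≡16, 16^128≡34, 16^256≡9, 16^512≡7, 16^1024≡12.
Since 1055 = 1 + 2 + 4 + 8 + 16 + 1024 in binary, 16^1055 ≡ 16·34·9·7·12·12 ≡ 34 (mod 37).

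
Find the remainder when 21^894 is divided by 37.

26

Square-and-reduce mod 37: 21^1≡21, 21^2≡34, 21^4≡9, 21^8≡7, 21^16≡12, 21^32≡33, 21^64≡16, 21^128≡34, 21^256≡9, 21^512≡7.
Since 894 = 2 + 4 + 8 + 16 + 32 + 64 + 256 + 512 in binary, 21^894 ≡ 34·9·7·12·33·16·9·7 ≡ 26 (mod 37).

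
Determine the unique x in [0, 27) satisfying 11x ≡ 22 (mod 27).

The inverse of 11 mod 27 is 5 (since 11·5 = 55 ≡ 1).
Multiplying both sides by 5: x ≡ 5·22 = 110 ≡ 2 (mod 27).

2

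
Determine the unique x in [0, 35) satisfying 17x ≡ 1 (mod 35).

33

The inverse of 17 mod 35 is 33 (since 17·33 = 561 ≡ 1).
Multiplying both sides by 33: x ≡ 33·1 = 33 ≡ 33 (mod 35).
Check: 17·33 = 561 = 16·35 + 1.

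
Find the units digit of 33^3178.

9

Powers of 3 mod 10 repeat with period 4: 3, 9, 7, 1.
3178 leaves remainder 2 on division by 4, so 33^3178 ends in 9.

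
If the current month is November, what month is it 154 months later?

September

154 − 12·12 = 10, so 154 ≡ 10 (mod 12).
November + 10 months → September.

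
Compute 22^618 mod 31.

16

By repeated squaring mod 31: 22^1≡22, 22^2≡19, 22^4≡20, 22^8≡28, 22^16≡9, 22^32≡19, 22^64≡20, 22^128≡28, 22^256≡9, 22^512≡19.
Since 618 = 2 + 8 + 32 + 64 + 512 in binary, 22^618 ≡ 19·28·19·20·19 ≡ 16 (mod 31).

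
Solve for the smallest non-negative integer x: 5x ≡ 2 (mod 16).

10

5⁻¹ ≡ 13 (mod 16) because 5·13 = 65 = 4·16 + 1.
Multiplying both sides by 13: x ≡ 13·2 = 26 ≡ 10 (mod 16).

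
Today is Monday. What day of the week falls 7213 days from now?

7213 mod 7 = 3 (since 1030·7 = 7210).
Monday + 3 days → Thursday.

Thursday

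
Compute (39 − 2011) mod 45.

2011 − 44·45 = 31, so 2011 ≡ 31 (mod 45).
(39 − 31) mod 45 = 8.

8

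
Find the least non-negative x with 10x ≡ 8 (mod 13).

6

10⁻¹ ≡ 4 (mod 13) because 10·4 = 40 = 3·13 + 1.
Multiplying both sides by 4: x ≡ 4·8 = 32 ≡ 6 (mod 13).
Check: 10·6 = 60 = 4·13 + 8.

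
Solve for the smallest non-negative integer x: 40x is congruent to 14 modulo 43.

40⁻¹ ≡ 14 (mod 43) because 40·14 = 560 = 13·43 + 1.
Multiplying both sides by 14: x ≡ 14·14 = 196 ≡ 24 (mod 43).
Check: 40·24 = 960 = 22·43 + 14.

24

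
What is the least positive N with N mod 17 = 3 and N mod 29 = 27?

462

x ≡ 3 (mod 17) gives x ∈ {3, 20, 37, 54, 71, 88, 105, 122, …}.
The first of these with x mod 29 = 27 is 462.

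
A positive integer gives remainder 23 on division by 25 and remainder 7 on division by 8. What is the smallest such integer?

x ≡ 7 (mod 8) gives x ∈ {7, 15, 23}.
The first of these with x mod 25 = 23 is 23.

23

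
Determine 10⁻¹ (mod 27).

19

10·19 = 190 = 7·27 + 1, so 10⁻¹ ≡ 19 (mod 27).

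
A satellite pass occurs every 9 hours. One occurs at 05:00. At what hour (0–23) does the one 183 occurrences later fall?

183·9 = 1647.
1647 mod 24 = 15 (since 68·24 = 1632).
(5 + 15) mod 24 = 20.

20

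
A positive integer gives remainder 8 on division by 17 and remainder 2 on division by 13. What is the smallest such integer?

x ≡ 2 (mod 13) gives x ∈ {2, 15, 28, 41, 54, 67, 80, 93}.
The first of these with x mod 17 = 8 is 93.

93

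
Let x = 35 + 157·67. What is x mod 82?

58

157·67 = 10519.
10519 − 128·82 = 23, so 10519 ≡ 23 (mod 82).
(35 + 23) mod 82 = 58.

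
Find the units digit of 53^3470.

Powers of 3 mod 10 repeat with period 4: 3, 9, 7, 1.
3470 leaves remainder 2 on division by 4, so 53^3470 ends in 9.

9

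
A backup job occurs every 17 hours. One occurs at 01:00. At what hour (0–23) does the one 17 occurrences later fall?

2

17·17 = 289.
Dividing 289 by 24 gives quotient 12 and remainder 1.
(1 + 1) mod 24 = 2.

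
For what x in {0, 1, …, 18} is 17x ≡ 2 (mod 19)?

18

17⁻¹ ≡ 9 (mod 19) because 17·9 = 153 = 8·19 + 1.
Multiplying both sides by 9: x ≡ 9·2 = 18 ≡ 18 (mod 19).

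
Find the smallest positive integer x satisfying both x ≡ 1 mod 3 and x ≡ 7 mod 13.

7

x ≡ 1 (mod 3) gives x ∈ {1, 4, 7}.
The first of these with x mod 13 = 7 is 7.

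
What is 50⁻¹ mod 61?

11

61 = 1·50 + 11
50 = 4·11 + 6
11 = 1·6 + 5
6 = 1·5 + 1
5 = 5·1 + 0
Back-substituting gives 50·11 ≡ 1 (mod 61).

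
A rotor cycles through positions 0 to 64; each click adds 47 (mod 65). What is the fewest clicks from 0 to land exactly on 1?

18

65 = 1·47 + 18
47 = 2·18 + 11
18 = 1·11 + 7
11 = 1·7 + 4
7 = 1·4 + 3
4 = 1·3 + 1
3 = 3·1 + 0
Back-substituting gives 47·18 ≡ 1 (mod 65).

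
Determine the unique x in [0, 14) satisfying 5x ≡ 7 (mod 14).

7

5⁻¹ ≡ 3 (mod 14) because 5·3 = 15 = 1·14 + 1.
So x ≡ 3·7 = 21 ≡ 7 (mod 14).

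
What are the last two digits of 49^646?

Successive squares of 49 mod 100: 49^1≡49, 49^2≡1, 49^4≡1, 49^8≡1, 49^16≡1, 49^32≡1, 49^64≡1, 49^128≡1, 49^256≡1, 49^512≡1.
Since 646 = 2 + 4 + 128 + 512 in binary, 49^646 ≡ 1·1·1·1 ≡ 1 (mod 100).

01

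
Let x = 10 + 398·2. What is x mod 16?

398·2 = 796.
796 mod 16 = 12 (since 49·16 = 784).
(10 + 12) mod 16 = 6.

6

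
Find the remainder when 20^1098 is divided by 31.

2

Successive squares of 20 mod 31: 20^1≡20, 20^2≡28, 20^4≡9, 20^8≡19, 20^16≡20, 20^32≡28, 20^64≡9, 20^128≡19, 20^256≡20, 20^512≡28, 20^1024≡9.
1098 = 2 + 8 + 64 + 1024, so 20^1098 ≡ 28·19·9·9 ≡ 2 (mod 31).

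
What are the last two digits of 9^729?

89

Square-and-reduce mod 100: 9^1≡9, 9^2≡81, 9^4≡61, 9^8≡21, 9^16≡41, 9^32≡81, 9^64≡61, 9^128≡21, 9^256≡41, 9^512≡81.
Since 729 = 1 + 8 + 16 + 64 + 128 + 512 in binary, 9^729 ≡ 9·21·41·61·21·81 ≡ 89 (mod 100).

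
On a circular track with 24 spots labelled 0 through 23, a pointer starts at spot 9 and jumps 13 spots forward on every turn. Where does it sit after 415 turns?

415·13 = 5395.
5395 mod 24 = 19 (since 224·24 = 5376).
(9 + 19) mod 24 = 4.

4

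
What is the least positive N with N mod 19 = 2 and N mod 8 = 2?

2

x ≡ 2 (mod 8) gives x ∈ {2}.
The first of these with x mod 19 = 2 is 2.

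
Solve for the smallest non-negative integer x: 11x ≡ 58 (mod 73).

65

The inverse of 11 mod 73 is 20 (since 11·20 = 220 ≡ 1).
So x ≡ 20·58 = 1160 ≡ 65 (mod 73).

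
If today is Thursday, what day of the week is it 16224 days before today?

Saturday

16224 − 2317·7 = 5, so 16224 ≡ 5 (mod 7).
Thursday − 5 days → Saturday.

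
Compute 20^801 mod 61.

20

Square-and-reduce mod 61: 20^1≡20, 20^2≡34, 20^4≡58, 20^8≡9, 20^16≡20, 20^32≡34, 20^64≡58, 20^128≡9, 20^256≡20, 20^512≡34.
Since 801 = 1 + 32 + 256 + 512 in binary, 20^801 ≡ 20·34·20·34 ≡ 20 (mod 61).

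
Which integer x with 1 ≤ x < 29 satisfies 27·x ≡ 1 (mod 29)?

14

27·14 = 378 = 13·29 + 1, so 27⁻¹ ≡ 14 (mod 29).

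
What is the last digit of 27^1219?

Powers of 7 mod 10 repeat with period 4: 7, 9, 3, 1.
1219 mod 4 = 3, so the last digit matches 7^3 = 3.

3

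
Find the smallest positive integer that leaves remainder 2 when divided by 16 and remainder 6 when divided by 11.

x ≡ 6 (mod 11) gives x ∈ {6, 17, 28, 39, 50}.
The first of these with x mod 16 = 2 is 50.

50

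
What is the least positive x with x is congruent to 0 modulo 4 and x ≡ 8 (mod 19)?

Since 19·3 ≡ 1 (mod 4), take x = 8 + 19·((0−8)·3 mod 4) = 8 + 19·0 = 8.
Check: 8 mod 4 = 0, 8 mod 19 = 8.

8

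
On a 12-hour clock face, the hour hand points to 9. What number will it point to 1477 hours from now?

10

Dividing 1477 by 12 gives quotient 123 and remainder 1.
9 + 1 → 10 on a 12-hour dial.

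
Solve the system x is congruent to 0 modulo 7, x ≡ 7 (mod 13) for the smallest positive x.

7

x ≡ 0 (mod 7) gives x ∈ {0, 7}.
The first of these with x mod 13 = 7 is 7.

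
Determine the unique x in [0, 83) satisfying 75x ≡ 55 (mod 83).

The inverse of 75 mod 83 is 31 (since 75·31 = 2325 ≡ 1).
So x ≡ 31·55 = 1705 ≡ 45 (mod 83).

45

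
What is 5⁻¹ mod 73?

73 = 14·5 + 3
5 = 1·3 + 2
3 = 1·2 + 1
2 = 2·1 + 0
Back-substituting gives 5·44 ≡ 1 (mod 73).

44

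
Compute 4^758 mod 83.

Square-and-reduce mod 83: 4^1≡4, 4^2≡16, 4^4≡7, 4^8≡49, 4^16≡77, 4^32≡36, 4^64≡51, 4^128≡28, 4^256≡37, 4^512≡41.
Since 758 = 2 + 4 + 16 + 32 + 64 + 128 + 512 in binary, 4^758 ≡ 16·7·77·36·51·28·41 ≡ 41 (mod 83).

41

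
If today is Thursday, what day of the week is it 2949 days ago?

Tuesday

2949 = 421·7 + 2, so 2949 mod 7 = 2.
Thursday − 2 days → Tuesday.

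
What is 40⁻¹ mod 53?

40·4 = 160 = 3·53 + 1, so 40⁻¹ ≡ 4 (mod 53).

4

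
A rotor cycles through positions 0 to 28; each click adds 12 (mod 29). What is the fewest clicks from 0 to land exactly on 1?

17

29 = 2·12 + 5
12 = 2·5 + 2
5 = 2·2 + 1
2 = 2·1 + 0
Back-substituting gives 12·17 ≡ 1 (mod 29).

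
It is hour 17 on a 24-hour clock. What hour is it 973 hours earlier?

4

973 − 40·24 = 13, so 973 ≡ 13 (mod 24).
(17 − 13) mod 24 = 4.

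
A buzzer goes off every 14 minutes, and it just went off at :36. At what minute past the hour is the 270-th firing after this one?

36

270·14 = 3780.
3780 mod 60 = 0 (since 63·60 = 3780).
(36 + 0) mod 60 = 36.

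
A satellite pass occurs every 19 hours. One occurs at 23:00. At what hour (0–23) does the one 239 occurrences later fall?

4

239·19 = 4541.
4541 mod 24 = 5 (since 189·24 = 4536).
(23 + 5) mod 24 = 4.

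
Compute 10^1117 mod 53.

16

Successive squares of 10 mod 53: 10^1≡10, 10^2≡47, 10^4≡36, 10^8≡24, 10^16≡46, 10^32≡49, 10^64≡16, 10^128≡44, 10^256≡28, 10^512≡42, 10^1024≡15.
Since 1117 = 1 + 4 + 8 + 16 + 64 + 1024 in binary, 10^1117 ≡ 10·36·24·46·16·15 ≡ 16 (mod 53).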